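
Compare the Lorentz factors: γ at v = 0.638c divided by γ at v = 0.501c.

γ₁ = 1/√(1 - 0.638²) = 1.2986
γ₂ = 1/√(1 - 0.501²) = 1.1555
γ₁/γ₂ = 1.2986/1.1555 = 1.124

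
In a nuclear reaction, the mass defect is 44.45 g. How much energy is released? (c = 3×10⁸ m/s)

Convert mass defect: Δm = 44.45 g = 0.04445 kg
E = Δm·c² = 0.04445 × (3×10⁸)²
= 0.04445 × 9×10¹⁶ = 4.001×10¹⁵ J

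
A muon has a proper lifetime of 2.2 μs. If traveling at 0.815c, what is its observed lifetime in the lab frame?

Proper lifetime τ₀ = 2.2 μs
γ = 1/√(1 - 0.815²) = 1.726
τ = γτ₀ = 1.726 × 2.2 μs = 3.797 μs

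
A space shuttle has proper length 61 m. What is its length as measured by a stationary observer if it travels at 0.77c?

Proper length L₀ = 61 m
γ = 1/√(1 - 0.77²) = 1.5673
L = L₀/γ = 61/1.5673 = 38.92 m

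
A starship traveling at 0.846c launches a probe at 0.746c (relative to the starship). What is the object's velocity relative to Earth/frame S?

u = (u' + v)/(1 + u'v/c²)
Numerator: 0.746 + 0.846 = 1.592
Denominator: 1 + 0.631116 = 1.631116
u = 1.592/1.631116 = 0.9760c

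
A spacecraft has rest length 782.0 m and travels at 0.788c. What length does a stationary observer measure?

Proper length L₀ = 782.0 m
γ = 1/√(1 - 0.788²) = 1.624
L = L₀/γ = 782.0/1.624 = 481.5 m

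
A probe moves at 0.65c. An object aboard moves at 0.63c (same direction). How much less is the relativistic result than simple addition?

Classical: u' + v = 0.63 + 0.65 = 1.28c
Relativistic: u = (0.63 + 0.65)/(1 + 0.4095) = 1.28/1.4095 = 0.9081c
Difference: 1.28 - 0.9081 = 0.3719c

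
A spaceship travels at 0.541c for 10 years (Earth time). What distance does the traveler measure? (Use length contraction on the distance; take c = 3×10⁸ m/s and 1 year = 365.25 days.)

Earth distance: d = v × t = 0.541c × 10 yr = 5.122×10¹⁶ m
γ = 1.189
d' = d/γ = 5.122×10¹⁶/1.189 = 4.308×10¹⁶ m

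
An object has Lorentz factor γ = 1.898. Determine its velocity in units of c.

From γ = 1/√(1 - v²/c²):
1/γ² = 1/1.898² = 0.2776
v²/c² = 1 - 0.2776 = 0.7224
v/c = √(0.7224) = 0.8499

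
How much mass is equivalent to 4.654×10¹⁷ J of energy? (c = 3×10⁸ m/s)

From E = mc², we get m = E/c²
c² = (3×10⁸)² = 9×10¹⁶ m²/s²
m = 4.654×10¹⁷ / 9×10¹⁶ = 5.171 kg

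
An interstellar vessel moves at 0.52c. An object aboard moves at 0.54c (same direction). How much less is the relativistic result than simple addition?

Classical: u' + v = 0.54 + 0.52 = 1.06c
Relativistic: u = (0.54 + 0.52)/(1 + 0.2808) = 1.06/1.2808 = 0.8276c
Difference: 1.06 - 0.8276 = 0.2324c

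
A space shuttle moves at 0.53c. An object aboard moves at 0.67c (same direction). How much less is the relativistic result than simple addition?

Classical: u' + v = 0.67 + 0.53 = 1.2c
Relativistic: u = (0.67 + 0.53)/(1 + 0.3551) = 1.2/1.3551 = 0.8855c
Difference: 1.2 - 0.8855 = 0.3145c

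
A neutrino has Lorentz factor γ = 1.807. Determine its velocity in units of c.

From γ = 1/√(1 - v²/c²):
1/γ² = 1/1.807² = 0.3063
v²/c² = 1 - 0.3063 = 0.6937
v/c = √(0.6937) = 0.8329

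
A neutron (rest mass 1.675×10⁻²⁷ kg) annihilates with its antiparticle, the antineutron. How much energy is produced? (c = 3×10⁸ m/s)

Both particles have the same rest mass, so total mass = 2m
E = 2m·c² = 2 × 1.675×10⁻²⁷ × (3×10⁸)²
= 2 × 1.675×10⁻²⁷ × 9×10¹⁶
= 3.015×10⁻¹⁰ J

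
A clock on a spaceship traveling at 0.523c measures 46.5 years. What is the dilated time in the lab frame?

Proper time Δt₀ = 46.5 years
γ = 1/√(1 - 0.523²) = 1.1733
Δt = γΔt₀ = 1.1733 × 46.5 = 54.56 years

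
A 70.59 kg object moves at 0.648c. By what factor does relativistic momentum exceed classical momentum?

p_rel = γmv, p_class = mv
Ratio = γ = 1/√(1 - 0.648²) = 1.313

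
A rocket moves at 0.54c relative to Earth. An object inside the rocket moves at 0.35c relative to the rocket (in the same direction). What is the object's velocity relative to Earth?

u = (u' + v)/(1 + u'v/c²)
Numerator: 0.35 + 0.54 = 0.89
Denominator: 1 + 0.189 = 1.189
u = 0.89/1.189 = 0.7485c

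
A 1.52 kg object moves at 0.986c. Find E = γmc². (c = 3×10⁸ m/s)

γ = 1/√(1 - 0.986²) = 5.997
mc² = 1.52 × (3×10⁸)² = 1.368×10¹⁷ J
E = γmc² = 5.997 × 1.368×10¹⁷ = 8.204×10¹⁷ J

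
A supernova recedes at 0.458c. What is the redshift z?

β = 0.458
(1+β)/(1-β) = 1.458/0.542 = 2.690
√(2.690) = 1.6401
z = 1.6401 - 1 = 0.6401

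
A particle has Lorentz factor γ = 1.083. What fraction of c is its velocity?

From γ = 1/√(1 - v²/c²):
1/γ² = 1/1.083² = 0.8526
v²/c² = 1 - 0.8526 = 0.1474
v/c = √(0.1474) = 0.3839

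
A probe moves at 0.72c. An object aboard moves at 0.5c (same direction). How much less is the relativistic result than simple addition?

Classical: u' + v = 0.5 + 0.72 = 1.22c
Relativistic: u = (0.5 + 0.72)/(1 + 0.36) = 1.22/1.36 = 0.8971c
Difference: 1.22 - 0.8971 = 0.3229c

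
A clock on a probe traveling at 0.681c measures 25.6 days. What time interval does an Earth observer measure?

Proper time Δt₀ = 25.6 days
γ = 1/√(1 - 0.681²) = 1.3656
Δt = γΔt₀ = 1.3656 × 25.6 = 34.96 days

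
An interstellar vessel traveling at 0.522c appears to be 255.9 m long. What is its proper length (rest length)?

Contracted length L = 255.9 m
γ = 1/√(1 - 0.522²) = 1.1724
L₀ = γL = 1.1724 × 255.9 = 300.0 m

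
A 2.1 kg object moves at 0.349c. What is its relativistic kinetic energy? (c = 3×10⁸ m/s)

γ = 1/√(1 - 0.349²) = 1.0671
γ - 1 = 0.06710
KE = (γ-1)mc² = 0.06710 × 2.1 × (3×10⁸)² = 1.268×10¹⁶ J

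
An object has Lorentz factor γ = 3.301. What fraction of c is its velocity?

From γ = 1/√(1 - v²/c²):
1/γ² = 1/3.301² = 0.09177
v²/c² = 1 - 0.09177 = 0.9082
v/c = √(0.9082) = 0.9530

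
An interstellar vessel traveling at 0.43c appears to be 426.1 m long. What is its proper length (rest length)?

Contracted length L = 426.1 m
γ = 1/√(1 - 0.43²) = 1.10763
L₀ = γL = 1.10763 × 426.1 = 472.0 m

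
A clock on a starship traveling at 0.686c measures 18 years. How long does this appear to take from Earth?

Proper time Δt₀ = 18 years
γ = 1/√(1 - 0.686²) = 1.3744
Δt = γΔt₀ = 1.3744 × 18 = 24.74 years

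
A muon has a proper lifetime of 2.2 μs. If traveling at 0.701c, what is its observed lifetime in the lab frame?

Proper lifetime τ₀ = 2.2 μs
γ = 1/√(1 - 0.701²) = 1.4022
τ = γτ₀ = 1.4022 × 2.2 μs = 3.085 μs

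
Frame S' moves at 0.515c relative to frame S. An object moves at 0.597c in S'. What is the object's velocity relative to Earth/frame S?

u = (u' + v)/(1 + u'v/c²)
Numerator: 0.597 + 0.515 = 1.112
Denominator: 1 + 0.307455 = 1.307455
u = 1.112/1.307455 = 0.8505c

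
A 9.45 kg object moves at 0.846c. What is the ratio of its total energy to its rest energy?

E = γmc², E₀ = mc²
E/E₀ = γ = 1/√(1 - 0.846²) = 1.876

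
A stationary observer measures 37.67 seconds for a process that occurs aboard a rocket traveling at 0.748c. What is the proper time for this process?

Dilated time Δt = 37.67 seconds
γ = 1/√(1 - 0.748²) = 1.507
Δt₀ = Δt/γ = 37.67/1.507 = 25.00 seconds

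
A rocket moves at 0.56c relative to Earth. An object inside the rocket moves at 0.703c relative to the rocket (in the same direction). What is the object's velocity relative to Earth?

u = (u' + v)/(1 + u'v/c²)
Numerator: 0.703 + 0.56 = 1.263
Denominator: 1 + 0.39368 = 1.39368
u = 1.263/1.39368 = 0.9062c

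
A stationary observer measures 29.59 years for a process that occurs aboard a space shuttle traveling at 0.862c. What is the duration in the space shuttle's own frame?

Dilated time Δt = 29.59 years
γ = 1/√(1 - 0.862²) = 1.973
Δt₀ = Δt/γ = 29.59/1.973 = 15.00 years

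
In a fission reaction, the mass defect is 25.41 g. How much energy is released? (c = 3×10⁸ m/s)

Convert mass defect: Δm = 25.41 g = 0.02541 kg
E = Δm·c² = 0.02541 × (3×10⁸)²
= 0.02541 × 9×10¹⁶ = 2.287×10¹⁵ J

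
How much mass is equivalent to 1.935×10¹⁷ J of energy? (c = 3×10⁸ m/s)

From E = mc², we get m = E/c²
c² = (3×10⁸)² = 9×10¹⁶ m²/s²
m = 1.935×10¹⁷ / 9×10¹⁶ = 2.150 kg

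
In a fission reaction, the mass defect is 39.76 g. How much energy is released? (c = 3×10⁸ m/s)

Convert mass defect: Δm = 39.76 g = 0.03976 kg
E = Δm·c² = 0.03976 × (3×10⁸)²
= 0.03976 × 9×10¹⁶ = 3.578×10¹⁵ J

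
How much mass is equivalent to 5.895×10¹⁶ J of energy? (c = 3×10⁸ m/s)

From E = mc², we get m = E/c²
c² = (3×10⁸)² = 9×10¹⁶ m²/s²
m = 5.895×10¹⁶ / 9×10¹⁶ = 0.6550 kg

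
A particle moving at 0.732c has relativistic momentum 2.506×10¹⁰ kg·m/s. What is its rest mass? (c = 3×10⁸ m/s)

γ = 1/√(1 - 0.732²) = 1.4678
v = 0.732 × 3×10⁸ = 2.196×10⁸ m/s
m = p/(γv) = 2.506×10¹⁰/(1.4678 × 2.196×10⁸) = 77.75 kg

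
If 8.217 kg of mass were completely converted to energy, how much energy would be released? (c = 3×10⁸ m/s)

Using E = mc²:
c² = (3×10⁸)² = 9×10¹⁶ m²/s²
E = 8.217 × 9×10¹⁶ = 7.395×10¹⁷ J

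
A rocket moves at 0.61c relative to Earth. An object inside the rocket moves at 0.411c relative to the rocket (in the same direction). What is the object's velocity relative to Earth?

u = (u' + v)/(1 + u'v/c²)
Numerator: 0.411 + 0.61 = 1.021
Denominator: 1 + 0.25071 = 1.25071
u = 1.021/1.25071 = 0.8163c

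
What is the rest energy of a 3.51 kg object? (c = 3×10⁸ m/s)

c² = (3×10⁸)² = 9.000×10¹⁶ m²/s²
E₀ = mc² = 3.51 × 9.000×10¹⁶ = 3.159×10¹⁷ J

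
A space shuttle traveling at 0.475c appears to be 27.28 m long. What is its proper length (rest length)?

Contracted length L = 27.28 m
γ = 1/√(1 - 0.475²) = 1.1364
L₀ = γL = 1.1364 × 27.28 = 31.00 m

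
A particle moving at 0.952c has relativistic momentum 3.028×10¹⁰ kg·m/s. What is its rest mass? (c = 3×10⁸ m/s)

γ = 1/√(1 - 0.952²) = 3.267
v = 0.952 × 3×10⁸ = 2.856×10⁸ m/s
m = p/(γv) = 3.028×10¹⁰/(3.267 × 2.856×10⁸) = 32.45 kg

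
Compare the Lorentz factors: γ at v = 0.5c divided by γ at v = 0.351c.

γ₁ = 1/√(1 - 0.5²) = 1.155
γ₂ = 1/√(1 - 0.351²) = 1.068
γ₁/γ₂ = 1.155/1.068 = 1.081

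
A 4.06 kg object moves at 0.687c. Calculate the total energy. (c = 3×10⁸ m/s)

γ = 1/√(1 - 0.687²) = 1.3762
mc² = 4.06 × (3×10⁸)² = 3.654×10¹⁷ J
E = γmc² = 1.3762 × 3.654×10¹⁷ = 5.029×10¹⁷ J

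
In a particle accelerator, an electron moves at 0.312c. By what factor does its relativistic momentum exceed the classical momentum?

p_rel = γmv, p_class = mv
Ratio = γ = 1/√(1 - 0.312²)
= 1/√(0.902656) = 1.053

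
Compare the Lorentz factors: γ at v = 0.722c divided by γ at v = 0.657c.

γ₁ = 1/√(1 - 0.722²) = 1.445
γ₂ = 1/√(1 - 0.657²) = 1.326
γ₁/γ₂ = 1.445/1.326 = 1.090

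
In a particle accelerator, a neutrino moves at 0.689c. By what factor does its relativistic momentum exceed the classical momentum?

p_rel = γmv, p_class = mv
Ratio = γ = 1/√(1 - 0.689²)
= 1/√(0.525279) = 1.380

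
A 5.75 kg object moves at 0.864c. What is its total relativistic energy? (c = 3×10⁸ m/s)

γ = 1/√(1 - 0.864²) = 1.986
mc² = 5.75 × (3×10⁸)² = 5.175×10¹⁷ J
E = γmc² = 1.986 × 5.175×10¹⁷ = 1.028×10¹⁸ J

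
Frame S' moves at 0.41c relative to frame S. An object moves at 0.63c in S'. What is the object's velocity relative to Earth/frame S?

u = (u' + v)/(1 + u'v/c²)
Numerator: 0.63 + 0.41 = 1.04
Denominator: 1 + 0.2583 = 1.2583
u = 1.04/1.2583 = 0.8265c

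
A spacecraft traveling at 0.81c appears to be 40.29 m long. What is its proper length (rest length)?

Contracted length L = 40.29 m
γ = 1/√(1 - 0.81²) = 1.7052
L₀ = γL = 1.7052 × 40.29 = 68.70 m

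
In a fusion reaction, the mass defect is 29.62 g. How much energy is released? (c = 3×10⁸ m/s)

Convert mass defect: Δm = 29.62 g = 0.02962 kg
E = Δm·c² = 0.02962 × (3×10⁸)²
= 0.02962 × 9×10¹⁶ = 2.666×10¹⁵ J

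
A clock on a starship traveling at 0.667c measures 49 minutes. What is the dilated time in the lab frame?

Proper time Δt₀ = 49 minutes
γ = 1/√(1 - 0.667²) = 1.3422
Δt = γΔt₀ = 1.3422 × 49 = 65.77 minutes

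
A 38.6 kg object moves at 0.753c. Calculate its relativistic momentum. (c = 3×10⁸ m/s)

γ = 1/√(1 - 0.753²) = 1.520
v = 0.753 × 3×10⁸ = 2.259×10⁸ m/s
p = γmv = 1.520 × 38.6 × 2.259×10⁸ = 1.325×10¹⁰ kg·m/s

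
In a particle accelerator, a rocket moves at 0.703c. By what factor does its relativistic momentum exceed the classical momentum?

p_rel = γmv, p_class = mv
Ratio = γ = 1/√(1 - 0.703²)
= 1/√(0.505791) = 1.406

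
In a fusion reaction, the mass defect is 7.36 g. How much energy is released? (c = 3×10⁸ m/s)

Convert mass defect: Δm = 7.36 g = 0.00736 kg
E = Δm·c² = 0.00736 × (3×10⁸)²
= 0.00736 × 9×10¹⁶ = 6.624×10¹⁴ J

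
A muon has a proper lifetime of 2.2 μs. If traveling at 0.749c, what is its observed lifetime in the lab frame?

Proper lifetime τ₀ = 2.2 μs
γ = 1/√(1 - 0.749²) = 1.509
τ = γτ₀ = 1.509 × 2.2 μs = 3.320 μs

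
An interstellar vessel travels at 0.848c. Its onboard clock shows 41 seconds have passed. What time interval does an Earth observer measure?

Proper time Δt₀ = 41 seconds
γ = 1/√(1 - 0.848²) = 1.8868
Δt = γΔt₀ = 1.8868 × 41 = 77.36 seconds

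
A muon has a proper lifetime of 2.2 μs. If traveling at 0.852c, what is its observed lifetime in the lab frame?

Proper lifetime τ₀ = 2.2 μs
γ = 1/√(1 - 0.852²) = 1.910
τ = γτ₀ = 1.910 × 2.2 μs = 4.202 μs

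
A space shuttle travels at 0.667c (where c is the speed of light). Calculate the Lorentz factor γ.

v/c = 0.667, so (v/c)² = 0.444889
1 - (v/c)² = 0.555111
γ = 1/√(0.555111) = 1.342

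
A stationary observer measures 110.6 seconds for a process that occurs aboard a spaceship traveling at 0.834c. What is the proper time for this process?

Dilated time Δt = 110.6 seconds
γ = 1/√(1 - 0.834²) = 1.81237
Δt₀ = Δt/γ = 110.6/1.81237 = 61.03 seconds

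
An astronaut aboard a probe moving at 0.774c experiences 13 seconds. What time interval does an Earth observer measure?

Proper time Δt₀ = 13 seconds
γ = 1/√(1 - 0.774²) = 1.579
Δt = γΔt₀ = 1.579 × 13 = 20.53 seconds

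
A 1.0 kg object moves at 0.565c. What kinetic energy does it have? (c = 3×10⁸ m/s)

γ = 1/√(1 - 0.565²) = 1.212
γ - 1 = 0.2120
KE = (γ-1)mc² = 0.2120 × 1.0 × (3×10⁸)² = 1.908×10¹⁶ J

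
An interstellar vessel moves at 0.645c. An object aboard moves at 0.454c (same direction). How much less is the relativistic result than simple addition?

Classical: u' + v = 0.454 + 0.645 = 1.099c
Relativistic: u = (0.454 + 0.645)/(1 + 0.29283) = 1.099/1.29283 = 0.8501c
Difference: 1.099 - 0.8501 = 0.2489c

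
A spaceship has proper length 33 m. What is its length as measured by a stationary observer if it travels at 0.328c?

Proper length L₀ = 33 m
γ = 1/√(1 - 0.328²) = 1.0586
L = L₀/γ = 33/1.0586 = 31.17 m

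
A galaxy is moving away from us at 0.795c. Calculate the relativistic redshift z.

β = 0.795
(1+β)/(1-β) = 1.795/0.205 = 8.756
√(8.756) = 2.959
z = 2.959 - 1 = 1.959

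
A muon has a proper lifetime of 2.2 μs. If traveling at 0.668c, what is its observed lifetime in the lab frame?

Proper lifetime τ₀ = 2.2 μs
γ = 1/√(1 - 0.668²) = 1.3438
τ = γτ₀ = 1.3438 × 2.2 μs = 2.956 μs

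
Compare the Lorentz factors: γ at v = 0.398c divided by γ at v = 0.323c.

γ₁ = 1/√(1 - 0.398²) = 1.0901
γ₂ = 1/√(1 - 0.323²) = 1.0566
γ₁/γ₂ = 1.0901/1.0566 = 1.032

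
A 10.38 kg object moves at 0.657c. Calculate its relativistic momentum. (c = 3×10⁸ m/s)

γ = 1/√(1 - 0.657²) = 1.3265
v = 0.657 × 3×10⁸ = 1.971×10⁸ m/s
p = γmv = 1.3265 × 10.38 × 1.971×10⁸ = 2.714×10⁹ kg·m/s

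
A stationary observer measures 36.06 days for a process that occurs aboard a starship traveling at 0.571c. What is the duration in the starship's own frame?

Dilated time Δt = 36.06 days
γ = 1/√(1 - 0.571²) = 1.2181
Δt₀ = Δt/γ = 36.06/1.2181 = 29.60 days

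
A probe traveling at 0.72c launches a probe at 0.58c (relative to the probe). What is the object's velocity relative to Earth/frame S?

u = (u' + v)/(1 + u'v/c²)
Numerator: 0.58 + 0.72 = 1.3
Denominator: 1 + 0.4176 = 1.4176
u = 1.3/1.4176 = 0.9170c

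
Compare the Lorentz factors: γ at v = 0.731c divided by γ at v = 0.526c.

γ₁ = 1/√(1 - 0.731²) = 1.465
γ₂ = 1/√(1 - 0.526²) = 1.176
γ₁/γ₂ = 1.465/1.176 = 1.246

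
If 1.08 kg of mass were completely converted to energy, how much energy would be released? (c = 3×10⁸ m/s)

Using E = mc²:
c² = (3×10⁸)² = 9×10¹⁶ m²/s²
E = 1.08 × 9×10¹⁶ = 9.720×10¹⁶ J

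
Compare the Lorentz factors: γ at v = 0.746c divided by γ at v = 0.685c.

γ₁ = 1/√(1 - 0.746²) = 1.502
γ₂ = 1/√(1 - 0.685²) = 1.373
γ₁/γ₂ = 1.502/1.373 = 1.094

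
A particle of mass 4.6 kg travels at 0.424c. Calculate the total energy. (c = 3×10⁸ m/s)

γ = 1/√(1 - 0.424²) = 1.104
mc² = 4.6 × (3×10⁸)² = 4.140×10¹⁷ J
E = γmc² = 1.104 × 4.140×10¹⁷ = 4.571×10¹⁷ J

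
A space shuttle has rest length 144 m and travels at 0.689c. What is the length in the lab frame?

Proper length L₀ = 144 m
γ = 1/√(1 - 0.689²) = 1.3798
L = L₀/γ = 144/1.3798 = 104.4 m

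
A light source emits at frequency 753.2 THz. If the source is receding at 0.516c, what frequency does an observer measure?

β = v/c = 0.516
(1-β)/(1+β) = 0.484/1.516 = 0.31926
Doppler factor = √(0.31926) = 0.5650
f_obs = 753.2 × 0.5650 = 425.6 THz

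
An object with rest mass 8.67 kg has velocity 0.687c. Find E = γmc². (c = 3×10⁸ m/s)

γ = 1/√(1 - 0.687²) = 1.376
mc² = 8.67 × (3×10⁸)² = 7.803×10¹⁷ J
E = γmc² = 1.376 × 7.803×10¹⁷ = 1.074×10¹⁸ J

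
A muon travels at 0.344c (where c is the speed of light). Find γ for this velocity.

v/c = 0.344, so (v/c)² = 0.118336
1 - (v/c)² = 0.881664
γ = 1/√(0.881664) = 1.065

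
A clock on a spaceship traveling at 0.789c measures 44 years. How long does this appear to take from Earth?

Proper time Δt₀ = 44 years
γ = 1/√(1 - 0.789²) = 1.62762
Δt = γΔt₀ = 1.62762 × 44 = 71.62 years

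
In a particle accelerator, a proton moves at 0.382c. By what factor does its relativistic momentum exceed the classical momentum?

p_rel = γmv, p_class = mv
Ratio = γ = 1/√(1 - 0.382²)
= 1/√(0.854076) = 1.082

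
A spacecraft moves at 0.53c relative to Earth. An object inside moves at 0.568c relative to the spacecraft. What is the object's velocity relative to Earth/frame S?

u = (u' + v)/(1 + u'v/c²)
Numerator: 0.568 + 0.53 = 1.098
Denominator: 1 + 0.30104 = 1.30104
u = 1.098/1.30104 = 0.8439c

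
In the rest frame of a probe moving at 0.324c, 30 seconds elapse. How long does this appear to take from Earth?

Proper time Δt₀ = 30 seconds
γ = 1/√(1 - 0.324²) = 1.057
Δt = γΔt₀ = 1.057 × 30 = 31.71 seconds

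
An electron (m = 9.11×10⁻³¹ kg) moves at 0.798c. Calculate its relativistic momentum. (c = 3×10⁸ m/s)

γ = 1/√(1 - 0.798²) = 1.6593
v = 0.798 × 3×10⁸ = 2.394×10⁸ m/s
p = γmv = 1.6593 × 9.11×10⁻³¹ × 2.394×10⁸ = 3.619×10⁻²² kg·m/s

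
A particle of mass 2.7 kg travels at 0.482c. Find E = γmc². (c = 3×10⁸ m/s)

γ = 1/√(1 - 0.482²) = 1.141
mc² = 2.7 × (3×10⁸)² = 2.430×10¹⁷ J
E = γmc² = 1.141 × 2.430×10¹⁷ = 2.773×10¹⁷ J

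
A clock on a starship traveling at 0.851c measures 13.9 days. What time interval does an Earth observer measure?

Proper time Δt₀ = 13.9 days
γ = 1/√(1 - 0.851²) = 1.904
Δt = γΔt₀ = 1.904 × 13.9 = 26.47 days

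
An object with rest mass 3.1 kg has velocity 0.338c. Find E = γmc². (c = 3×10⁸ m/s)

γ = 1/√(1 - 0.338²) = 1.0625
mc² = 3.1 × (3×10⁸)² = 2.790×10¹⁷ J
E = γmc² = 1.0625 × 2.790×10¹⁷ = 2.964×10¹⁷ J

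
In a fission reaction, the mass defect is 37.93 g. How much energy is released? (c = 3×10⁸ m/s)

Convert mass defect: Δm = 37.93 g = 0.03793 kg
E = Δm·c² = 0.03793 × (3×10⁸)²
= 0.03793 × 9×10¹⁶ = 3.414×10¹⁵ J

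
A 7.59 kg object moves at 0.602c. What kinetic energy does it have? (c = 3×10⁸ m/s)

γ = 1/√(1 - 0.602²) = 1.2524
γ - 1 = 0.2524
KE = (γ-1)mc² = 0.2524 × 7.59 × (3×10⁸)² = 1.724×10¹⁷ J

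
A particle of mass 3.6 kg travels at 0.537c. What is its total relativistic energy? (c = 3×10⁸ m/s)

γ = 1/√(1 - 0.537²) = 1.1854
mc² = 3.6 × (3×10⁸)² = 3.240×10¹⁷ J
E = γmc² = 1.1854 × 3.240×10¹⁷ = 3.841×10¹⁷ J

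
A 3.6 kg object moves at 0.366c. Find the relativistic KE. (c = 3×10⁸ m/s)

γ = 1/√(1 - 0.366²) = 1.07456
γ - 1 = 0.07456
KE = (γ-1)mc² = 0.07456 × 3.6 × (3×10⁸)² = 2.416×10¹⁶ J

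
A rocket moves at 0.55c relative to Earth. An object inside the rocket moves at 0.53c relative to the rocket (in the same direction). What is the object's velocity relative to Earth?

u = (u' + v)/(1 + u'v/c²)
Numerator: 0.53 + 0.55 = 1.08
Denominator: 1 + 0.2915 = 1.2915
u = 1.08/1.2915 = 0.8362c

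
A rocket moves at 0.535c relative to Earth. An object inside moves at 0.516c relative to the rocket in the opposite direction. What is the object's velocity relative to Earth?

Object's velocity in rocket frame is u' = -0.516c
u = (u' + v)/(1 + u'v/c²) = (v - 0.516)/(1 - 0.516·v/c²)
Numerator: 0.535 - 0.516 = 0.019
Denominator: 1 - 0.27606 = 0.72394
u = 0.019/0.72394 = 0.02625c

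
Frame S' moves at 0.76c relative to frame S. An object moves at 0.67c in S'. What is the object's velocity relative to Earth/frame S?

u = (u' + v)/(1 + u'v/c²)
Numerator: 0.67 + 0.76 = 1.43
Denominator: 1 + 0.5092 = 1.5092
u = 1.43/1.5092 = 0.9475c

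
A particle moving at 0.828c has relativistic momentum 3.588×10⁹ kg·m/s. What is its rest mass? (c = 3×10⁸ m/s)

γ = 1/√(1 - 0.828²) = 1.7834
v = 0.828 × 3×10⁸ = 2.484×10⁸ m/s
m = p/(γv) = 3.588×10⁹/(1.7834 × 2.484×10⁸) = 8.099 kg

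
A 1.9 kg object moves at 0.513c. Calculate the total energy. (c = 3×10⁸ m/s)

γ = 1/√(1 - 0.513²) = 1.165
mc² = 1.9 × (3×10⁸)² = 1.710×10¹⁷ J
E = γmc² = 1.165 × 1.710×10¹⁷ = 1.992×10¹⁷ J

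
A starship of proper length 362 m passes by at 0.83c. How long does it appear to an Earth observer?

Proper length L₀ = 362 m
γ = 1/√(1 - 0.83²) = 1.793
L = L₀/γ = 362/1.793 = 201.9 m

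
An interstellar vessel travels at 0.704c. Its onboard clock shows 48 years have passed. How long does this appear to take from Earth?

Proper time Δt₀ = 48 years
γ = 1/√(1 - 0.704²) = 1.4081
Δt = γΔt₀ = 1.4081 × 48 = 67.59 years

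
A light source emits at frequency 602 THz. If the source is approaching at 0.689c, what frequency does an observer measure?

β = v/c = 0.689
(1+β)/(1-β) = 1.689/0.311 = 5.431
Doppler factor = √(5.431) = 2.330
f_obs = 602 × 2.330 = 1403 THz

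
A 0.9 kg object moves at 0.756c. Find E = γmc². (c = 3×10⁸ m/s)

γ = 1/√(1 - 0.756²) = 1.5277
mc² = 0.9 × (3×10⁸)² = 8.100×10¹⁶ J
E = γmc² = 1.5277 × 8.100×10¹⁶ = 1.237×10¹⁷ J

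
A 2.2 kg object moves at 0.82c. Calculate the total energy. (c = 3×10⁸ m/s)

γ = 1/√(1 - 0.82²) = 1.747
mc² = 2.2 × (3×10⁸)² = 1.980×10¹⁷ J
E = γmc² = 1.747 × 1.980×10¹⁷ = 3.459×10¹⁷ J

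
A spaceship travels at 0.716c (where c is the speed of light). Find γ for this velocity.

v/c = 0.716, so (v/c)² = 0.512656
1 - (v/c)² = 0.487344
γ = 1/√(0.487344) = 1.432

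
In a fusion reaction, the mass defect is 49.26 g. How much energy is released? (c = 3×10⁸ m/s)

Convert mass defect: Δm = 49.26 g = 0.04926 kg
E = Δm·c² = 0.04926 × (3×10⁸)²
= 0.04926 × 9×10¹⁶ = 4.433×10¹⁵ J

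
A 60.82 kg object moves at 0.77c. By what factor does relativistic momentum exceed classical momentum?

p_rel = γmv, p_class = mv
Ratio = γ = 1/√(1 - 0.77²) = 1.567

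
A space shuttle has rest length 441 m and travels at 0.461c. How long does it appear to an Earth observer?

Proper length L₀ = 441 m
γ = 1/√(1 - 0.461²) = 1.127
L = L₀/γ = 441/1.127 = 391.3 m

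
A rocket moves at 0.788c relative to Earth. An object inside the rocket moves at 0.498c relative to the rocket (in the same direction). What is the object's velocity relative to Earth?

u = (u' + v)/(1 + u'v/c²)
Numerator: 0.498 + 0.788 = 1.286
Denominator: 1 + 0.392424 = 1.392424
u = 1.286/1.392424 = 0.9236c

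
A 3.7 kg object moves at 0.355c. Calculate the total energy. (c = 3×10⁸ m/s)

γ = 1/√(1 - 0.355²) = 1.0697
mc² = 3.7 × (3×10⁸)² = 3.330×10¹⁷ J
E = γmc² = 1.0697 × 3.330×10¹⁷ = 3.562×10¹⁷ J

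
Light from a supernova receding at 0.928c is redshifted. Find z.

β = 0.928
(1+β)/(1-β) = 1.928/0.072 = 26.78
√(26.78) = 5.175
z = 5.175 - 1 = 4.175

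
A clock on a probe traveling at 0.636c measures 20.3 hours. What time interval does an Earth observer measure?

Proper time Δt₀ = 20.3 hours
γ = 1/√(1 - 0.636²) = 1.296
Δt = γΔt₀ = 1.296 × 20.3 = 26.31 hours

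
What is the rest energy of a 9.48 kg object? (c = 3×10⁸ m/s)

c² = (3×10⁸)² = 9.000×10¹⁶ m²/s²
E₀ = mc² = 9.48 × 9.000×10¹⁶ = 8.532×10¹⁷ J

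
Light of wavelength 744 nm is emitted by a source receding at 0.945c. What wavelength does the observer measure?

β = 0.945
Wavelength Doppler factor = √(1.945/0.055) = √(35.3636) = 5.9467
λ_obs = 744 × 5.9467 = 4424 nm (redshift)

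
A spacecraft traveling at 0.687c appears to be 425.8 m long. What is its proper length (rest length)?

Contracted length L = 425.8 m
γ = 1/√(1 - 0.687²) = 1.3762
L₀ = γL = 1.3762 × 425.8 = 586.0 m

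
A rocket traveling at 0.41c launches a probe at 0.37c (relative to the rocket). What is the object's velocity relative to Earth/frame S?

u = (u' + v)/(1 + u'v/c²)
Numerator: 0.37 + 0.41 = 0.78
Denominator: 1 + 0.1517 = 1.1517
u = 0.78/1.1517 = 0.6773c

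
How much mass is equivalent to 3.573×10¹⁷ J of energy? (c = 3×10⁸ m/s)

From E = mc², we get m = E/c²
c² = (3×10⁸)² = 9×10¹⁶ m²/s²
m = 3.573×10¹⁷ / 9×10¹⁶ = 3.970 kg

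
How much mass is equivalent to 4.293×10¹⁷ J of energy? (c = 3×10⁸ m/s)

From E = mc², we get m = E/c²
c² = (3×10⁸)² = 9×10¹⁶ m²/s²
m = 4.293×10¹⁷ / 9×10¹⁶ = 4.770 kg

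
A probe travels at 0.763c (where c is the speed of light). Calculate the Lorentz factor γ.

v/c = 0.763, so (v/c)² = 0.582169
1 - (v/c)² = 0.417831
γ = 1/√(0.417831) = 1.547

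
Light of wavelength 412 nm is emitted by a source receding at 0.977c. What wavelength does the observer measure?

β = 0.977
Wavelength Doppler factor = √(1.977/0.023) = √(85.96) = 9.271
λ_obs = 412 × 9.271 = 3820 nm (redshift)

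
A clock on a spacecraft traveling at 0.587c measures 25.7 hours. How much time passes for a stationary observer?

Proper time Δt₀ = 25.7 hours
γ = 1/√(1 - 0.587²) = 1.235
Δt = γΔt₀ = 1.235 × 25.7 = 31.74 hours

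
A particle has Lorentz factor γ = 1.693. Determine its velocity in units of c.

From γ = 1/√(1 - v²/c²):
1/γ² = 1/1.693² = 0.3489
v²/c² = 1 - 0.3489 = 0.6511
v/c = √(0.6511) = 0.8069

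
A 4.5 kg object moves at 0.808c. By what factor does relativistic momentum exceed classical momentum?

p_rel = γmv, p_class = mv
Ratio = γ = 1/√(1 - 0.808²) = 1.697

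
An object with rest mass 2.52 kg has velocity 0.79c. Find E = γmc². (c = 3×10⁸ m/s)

γ = 1/√(1 - 0.79²) = 1.631
mc² = 2.52 × (3×10⁸)² = 2.268×10¹⁷ J
E = γmc² = 1.631 × 2.268×10¹⁷ = 3.699×10¹⁷ J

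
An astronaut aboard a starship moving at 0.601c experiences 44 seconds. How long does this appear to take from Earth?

Proper time Δt₀ = 44 seconds
γ = 1/√(1 - 0.601²) = 1.2512
Δt = γΔt₀ = 1.2512 × 44 = 55.05 seconds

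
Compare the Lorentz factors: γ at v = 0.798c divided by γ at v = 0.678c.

γ₁ = 1/√(1 - 0.798²) = 1.659
γ₂ = 1/√(1 - 0.678²) = 1.360
γ₁/γ₂ = 1.659/1.360 = 1.220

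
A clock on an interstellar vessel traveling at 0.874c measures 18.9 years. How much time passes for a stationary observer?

Proper time Δt₀ = 18.9 years
γ = 1/√(1 - 0.874²) = 2.0579
Δt = γΔt₀ = 2.0579 × 18.9 = 38.89 years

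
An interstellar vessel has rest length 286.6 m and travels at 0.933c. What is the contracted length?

Proper length L₀ = 286.6 m
γ = 1/√(1 - 0.933²) = 2.779
L = L₀/γ = 286.6/2.779 = 103.1 m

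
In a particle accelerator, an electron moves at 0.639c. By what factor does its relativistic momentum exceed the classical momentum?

p_rel = γmv, p_class = mv
Ratio = γ = 1/√(1 - 0.639²)
= 1/√(0.591679) = 1.300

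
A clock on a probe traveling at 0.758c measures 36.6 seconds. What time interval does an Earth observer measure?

Proper time Δt₀ = 36.6 seconds
γ = 1/√(1 - 0.758²) = 1.533
Δt = γΔt₀ = 1.533 × 36.6 = 56.11 seconds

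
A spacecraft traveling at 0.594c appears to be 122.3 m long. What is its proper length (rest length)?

Contracted length L = 122.3 m
γ = 1/√(1 - 0.594²) = 1.243
L₀ = γL = 1.243 × 122.3 = 152.0 m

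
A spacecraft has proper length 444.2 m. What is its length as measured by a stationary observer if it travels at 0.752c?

Proper length L₀ = 444.2 m
γ = 1/√(1 - 0.752²) = 1.517
L = L₀/γ = 444.2/1.517 = 292.8 m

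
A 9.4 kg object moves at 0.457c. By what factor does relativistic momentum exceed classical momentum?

p_rel = γmv, p_class = mv
Ratio = γ = 1/√(1 - 0.457²) = 1.124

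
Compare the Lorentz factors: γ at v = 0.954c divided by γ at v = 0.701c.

γ₁ = 1/√(1 - 0.954²) = 3.335
γ₂ = 1/√(1 - 0.701²) = 1.402
γ₁/γ₂ = 3.335/1.402 = 2.379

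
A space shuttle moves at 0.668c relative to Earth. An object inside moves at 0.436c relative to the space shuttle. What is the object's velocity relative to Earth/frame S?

u = (u' + v)/(1 + u'v/c²)
Numerator: 0.436 + 0.668 = 1.104
Denominator: 1 + 0.291248 = 1.291248
u = 1.104/1.291248 = 0.8550c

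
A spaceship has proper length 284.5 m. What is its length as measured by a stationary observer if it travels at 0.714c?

Proper length L₀ = 284.5 m
γ = 1/√(1 - 0.714²) = 1.428
L = L₀/γ = 284.5/1.428 = 199.2 m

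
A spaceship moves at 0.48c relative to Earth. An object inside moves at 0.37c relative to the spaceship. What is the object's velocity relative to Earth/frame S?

u = (u' + v)/(1 + u'v/c²)
Numerator: 0.37 + 0.48 = 0.85
Denominator: 1 + 0.1776 = 1.1776
u = 0.85/1.1776 = 0.7218c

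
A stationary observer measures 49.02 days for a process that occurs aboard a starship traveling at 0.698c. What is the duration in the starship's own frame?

Dilated time Δt = 49.02 days
γ = 1/√(1 - 0.698²) = 1.3965
Δt₀ = Δt/γ = 49.02/1.3965 = 35.10 days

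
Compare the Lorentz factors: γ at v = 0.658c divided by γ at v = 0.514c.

γ₁ = 1/√(1 - 0.658²) = 1.328
γ₂ = 1/√(1 - 0.514²) = 1.166
γ₁/γ₂ = 1.328/1.166 = 1.139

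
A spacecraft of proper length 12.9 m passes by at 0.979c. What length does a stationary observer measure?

Proper length L₀ = 12.9 m
γ = 1/√(1 - 0.979²) = 4.905
L = L₀/γ = 12.9/4.905 = 2.630 m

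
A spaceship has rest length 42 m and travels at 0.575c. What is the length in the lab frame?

Proper length L₀ = 42 m
γ = 1/√(1 - 0.575²) = 1.2223
L = L₀/γ = 42/1.2223 = 34.36 m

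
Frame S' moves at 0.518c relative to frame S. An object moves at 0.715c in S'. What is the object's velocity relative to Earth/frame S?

u = (u' + v)/(1 + u'v/c²)
Numerator: 0.715 + 0.518 = 1.233
Denominator: 1 + 0.37037 = 1.37037
u = 1.233/1.37037 = 0.8998c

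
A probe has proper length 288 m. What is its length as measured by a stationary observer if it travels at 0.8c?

Proper length L₀ = 288 m
γ = 1/√(1 - 0.8²) = 1.667
L = L₀/γ = 288/1.667 = 172.8 m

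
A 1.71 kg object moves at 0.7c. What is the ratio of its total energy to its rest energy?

E = γmc², E₀ = mc²
E/E₀ = γ = 1/√(1 - 0.7²) = 1.400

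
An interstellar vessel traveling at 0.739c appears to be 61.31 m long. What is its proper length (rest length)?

Contracted length L = 61.31 m
γ = 1/√(1 - 0.739²) = 1.4843
L₀ = γL = 1.4843 × 61.31 = 91.00 m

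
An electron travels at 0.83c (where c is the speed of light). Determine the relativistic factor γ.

v/c = 0.83, so (v/c)² = 0.6889
1 - (v/c)² = 0.3111
γ = 1/√(0.3111) = 1.793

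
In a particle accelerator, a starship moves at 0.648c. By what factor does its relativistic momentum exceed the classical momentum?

p_rel = γmv, p_class = mv
Ratio = γ = 1/√(1 - 0.648²)
= 1/√(0.580096) = 1.313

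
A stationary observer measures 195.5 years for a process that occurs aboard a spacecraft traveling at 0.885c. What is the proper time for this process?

Dilated time Δt = 195.5 years
γ = 1/√(1 - 0.885²) = 2.1478
Δt₀ = Δt/γ = 195.5/2.1478 = 91.02 years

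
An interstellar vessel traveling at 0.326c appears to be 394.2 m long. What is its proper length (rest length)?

Contracted length L = 394.2 m
γ = 1/√(1 - 0.326²) = 1.0578
L₀ = γL = 1.0578 × 394.2 = 417.0 m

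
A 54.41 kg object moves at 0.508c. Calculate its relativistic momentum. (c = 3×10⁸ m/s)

γ = 1/√(1 - 0.508²) = 1.161
v = 0.508 × 3×10⁸ = 1.524×10⁸ m/s
p = γmv = 1.161 × 54.41 × 1.524×10⁸ = 9.627×10⁹ kg·m/s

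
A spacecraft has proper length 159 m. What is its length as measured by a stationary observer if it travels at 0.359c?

Proper length L₀ = 159 m
γ = 1/√(1 - 0.359²) = 1.0714
L = L₀/γ = 159/1.0714 = 148.4 m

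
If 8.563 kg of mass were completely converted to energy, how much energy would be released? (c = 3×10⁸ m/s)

Using E = mc²:
c² = (3×10⁸)² = 9×10¹⁶ m²/s²
E = 8.563 × 9×10¹⁶ = 7.707×10¹⁷ J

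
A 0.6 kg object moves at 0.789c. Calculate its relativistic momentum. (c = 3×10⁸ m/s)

γ = 1/√(1 - 0.789²) = 1.628
v = 0.789 × 3×10⁸ = 2.367×10⁸ m/s
p = γmv = 1.628 × 0.6 × 2.367×10⁸ = 2.312×10⁸ kg·m/s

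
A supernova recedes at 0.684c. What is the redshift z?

β = 0.684
(1+β)/(1-β) = 1.684/0.316 = 5.329
√(5.329) = 2.308
z = 2.308 - 1 = 1.308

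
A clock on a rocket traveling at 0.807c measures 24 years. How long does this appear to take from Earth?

Proper time Δt₀ = 24 years
γ = 1/√(1 - 0.807²) = 1.6933
Δt = γΔt₀ = 1.6933 × 24 = 40.64 years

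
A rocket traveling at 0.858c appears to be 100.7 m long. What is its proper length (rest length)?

Contracted length L = 100.7 m
γ = 1/√(1 - 0.858²) = 1.94685
L₀ = γL = 1.94685 × 100.7 = 196.0 m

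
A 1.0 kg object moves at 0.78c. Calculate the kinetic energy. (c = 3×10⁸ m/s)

γ = 1/√(1 - 0.78²) = 1.598
γ - 1 = 0.5980
KE = (γ-1)mc² = 0.5980 × 1.0 × (3×10⁸)² = 5.382×10¹⁶ J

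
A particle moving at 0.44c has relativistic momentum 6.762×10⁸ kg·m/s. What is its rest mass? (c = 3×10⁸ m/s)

γ = 1/√(1 - 0.44²) = 1.1136
v = 0.44 × 3×10⁸ = 1.320×10⁸ m/s
m = p/(γv) = 6.762×10⁸/(1.1136 × 1.320×10⁸) = 4.600 kg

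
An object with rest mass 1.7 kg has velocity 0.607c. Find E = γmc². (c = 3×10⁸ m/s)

γ = 1/√(1 - 0.607²) = 1.258
mc² = 1.7 × (3×10⁸)² = 1.530×10¹⁷ J
E = γmc² = 1.258 × 1.530×10¹⁷ = 1.925×10¹⁷ J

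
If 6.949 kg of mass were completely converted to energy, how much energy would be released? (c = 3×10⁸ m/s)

Using E = mc²:
c² = (3×10⁸)² = 9×10¹⁶ m²/s²
E = 6.949 × 9×10¹⁶ = 6.254×10¹⁷ J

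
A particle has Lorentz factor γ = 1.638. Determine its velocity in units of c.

From γ = 1/√(1 - v²/c²):
1/γ² = 1/1.638² = 0.3727
v²/c² = 1 - 0.3727 = 0.6273
v/c = √(0.6273) = 0.7920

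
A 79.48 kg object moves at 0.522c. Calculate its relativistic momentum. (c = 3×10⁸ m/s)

γ = 1/√(1 - 0.522²) = 1.172
v = 0.522 × 3×10⁸ = 1.566×10⁸ m/s
p = γmv = 1.172 × 79.48 × 1.566×10⁸ = 1.459×10¹⁰ kg·m/s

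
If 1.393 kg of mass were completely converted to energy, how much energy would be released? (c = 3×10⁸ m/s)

Using E = mc²:
c² = (3×10⁸)² = 9×10¹⁶ m²/s²
E = 1.393 × 9×10¹⁶ = 1.254×10¹⁷ J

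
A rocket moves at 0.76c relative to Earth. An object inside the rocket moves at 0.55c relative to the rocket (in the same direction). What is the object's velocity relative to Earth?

u = (u' + v)/(1 + u'v/c²)
Numerator: 0.55 + 0.76 = 1.31
Denominator: 1 + 0.418 = 1.418
u = 1.31/1.418 = 0.9238c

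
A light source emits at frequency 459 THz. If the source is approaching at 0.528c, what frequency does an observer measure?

β = v/c = 0.528
(1+β)/(1-β) = 1.528/0.472 = 3.2373
Doppler factor = √(3.2373) = 1.79925
f_obs = 459 × 1.79925 = 825.9 THz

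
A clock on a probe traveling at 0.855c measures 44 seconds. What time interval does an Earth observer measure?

Proper time Δt₀ = 44 seconds
γ = 1/√(1 - 0.855²) = 1.9282
Δt = γΔt₀ = 1.9282 × 44 = 84.84 seconds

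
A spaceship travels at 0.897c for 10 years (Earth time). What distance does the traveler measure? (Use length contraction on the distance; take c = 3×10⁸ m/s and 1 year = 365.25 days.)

Earth distance: d = v × t = 0.897c × 10 yr = 8.492×10¹⁶ m
γ = 2.262
d' = d/γ = 8.492×10¹⁶/2.262 = 3.754×10¹⁶ m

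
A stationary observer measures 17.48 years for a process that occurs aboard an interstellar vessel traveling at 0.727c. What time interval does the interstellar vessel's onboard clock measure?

Dilated time Δt = 17.48 years
γ = 1/√(1 - 0.727²) = 1.4564
Δt₀ = Δt/γ = 17.48/1.4564 = 12.00 years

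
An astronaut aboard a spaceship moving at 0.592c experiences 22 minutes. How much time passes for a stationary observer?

Proper time Δt₀ = 22 minutes
γ = 1/√(1 - 0.592²) = 1.241
Δt = γΔt₀ = 1.241 × 22 = 27.30 minutes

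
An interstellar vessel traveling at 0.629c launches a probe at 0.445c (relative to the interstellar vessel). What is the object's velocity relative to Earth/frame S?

u = (u' + v)/(1 + u'v/c²)
Numerator: 0.445 + 0.629 = 1.074
Denominator: 1 + 0.279905 = 1.279905
u = 1.074/1.279905 = 0.8391c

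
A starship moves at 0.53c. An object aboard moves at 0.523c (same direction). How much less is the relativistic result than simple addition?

Classical: u' + v = 0.523 + 0.53 = 1.053c
Relativistic: u = (0.523 + 0.53)/(1 + 0.27719) = 1.053/1.27719 = 0.8245c
Difference: 1.053 - 0.8245 = 0.2285c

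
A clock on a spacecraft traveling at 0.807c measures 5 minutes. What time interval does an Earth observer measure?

Proper time Δt₀ = 5 minutes
γ = 1/√(1 - 0.807²) = 1.6933
Δt = γΔt₀ = 1.6933 × 5 = 8.467 minutes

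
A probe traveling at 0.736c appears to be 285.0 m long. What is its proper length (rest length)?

Contracted length L = 285.0 m
γ = 1/√(1 - 0.736²) = 1.4771
L₀ = γL = 1.4771 × 285.0 = 421.0 m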